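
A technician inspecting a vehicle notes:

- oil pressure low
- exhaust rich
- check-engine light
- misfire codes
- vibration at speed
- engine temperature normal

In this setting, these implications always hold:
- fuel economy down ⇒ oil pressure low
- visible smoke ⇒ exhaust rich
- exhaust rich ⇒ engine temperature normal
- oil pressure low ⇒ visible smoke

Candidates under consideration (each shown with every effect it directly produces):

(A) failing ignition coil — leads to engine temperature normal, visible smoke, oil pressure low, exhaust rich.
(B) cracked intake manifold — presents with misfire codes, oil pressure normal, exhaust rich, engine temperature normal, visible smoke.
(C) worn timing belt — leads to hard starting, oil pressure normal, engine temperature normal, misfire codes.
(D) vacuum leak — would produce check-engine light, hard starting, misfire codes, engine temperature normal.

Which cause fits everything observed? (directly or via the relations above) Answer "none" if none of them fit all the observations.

none

Checking each candidate against the observations:
(A) failing ignition coil — does not account for check-engine light, misfire codes, vibration at speed
(B) cracked intake manifold — oil pressure low NO; exhaust rich yes; check-engine light NO; misfire codes yes; vibration at speed NO; engine temperature normal yes
(C) worn timing belt — oil pressure low NO; exhaust rich NO; check-engine light NO; misfire codes yes; vibration at speed NO; engine temperature normal yes
(D) vacuum leak — oil pressure low NO; exhaust rich NO; check-engine light yes; misfire codes yes; vibration at speed NO; engine temperature normal yes
No candidate is consistent with all observations.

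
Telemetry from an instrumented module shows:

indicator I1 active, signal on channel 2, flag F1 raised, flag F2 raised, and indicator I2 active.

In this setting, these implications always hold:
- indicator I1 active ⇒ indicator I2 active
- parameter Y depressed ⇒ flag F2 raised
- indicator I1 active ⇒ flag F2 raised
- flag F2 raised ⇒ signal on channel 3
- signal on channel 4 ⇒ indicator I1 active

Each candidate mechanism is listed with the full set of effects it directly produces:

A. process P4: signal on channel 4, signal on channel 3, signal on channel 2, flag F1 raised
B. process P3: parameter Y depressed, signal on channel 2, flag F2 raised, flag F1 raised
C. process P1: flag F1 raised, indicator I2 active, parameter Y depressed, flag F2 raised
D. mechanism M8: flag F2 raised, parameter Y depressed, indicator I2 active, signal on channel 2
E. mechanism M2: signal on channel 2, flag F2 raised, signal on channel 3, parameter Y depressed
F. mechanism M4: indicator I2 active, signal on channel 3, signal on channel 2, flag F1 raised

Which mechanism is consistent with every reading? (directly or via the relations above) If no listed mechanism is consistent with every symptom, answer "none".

A

For each candidate, compare predicted effects to what was observed:
(A) process P4 — accounts for every observation (indicator I1 active through signal on channel 4 → indicator I1 active)
(B) process P3 — does not account for indicator I1 active, indicator I2 active
(C) process P1 — does not account for indicator I1 active, signal on channel 2
(D) mechanism M8 — does not account for indicator I1 active, flag F1 raised
(E) mechanism M2 — indicator I1 active miss; signal on channel 2 match; flag F1 raised miss; flag F2 raised match; indicator I2 active miss
(F) mechanism M4 — does not account for indicator I1 active, flag F2 raised
(A) is the only candidate with no mismatches.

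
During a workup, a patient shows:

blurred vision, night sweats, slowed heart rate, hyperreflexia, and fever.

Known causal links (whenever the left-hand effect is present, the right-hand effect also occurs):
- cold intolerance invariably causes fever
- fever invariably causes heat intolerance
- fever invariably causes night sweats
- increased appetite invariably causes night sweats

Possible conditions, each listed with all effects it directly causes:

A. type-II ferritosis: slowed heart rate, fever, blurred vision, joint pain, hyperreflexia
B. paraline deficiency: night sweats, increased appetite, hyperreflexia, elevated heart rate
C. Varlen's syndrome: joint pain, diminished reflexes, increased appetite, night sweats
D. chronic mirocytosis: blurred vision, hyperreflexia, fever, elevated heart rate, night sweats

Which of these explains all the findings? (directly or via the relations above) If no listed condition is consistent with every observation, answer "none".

Per-candidate check:
(A) type-II ferritosis — blurred vision match; night sweats match (by fever → night sweats); slowed heart rate match; hyperreflexia match; fever match
(B) paraline deficiency — blurred vision miss; night sweats match; slowed heart rate miss; hyperreflexia match; fever miss
(C) Varlen's syndrome — blurred vision miss; night sweats match; slowed heart rate miss; hyperreflexia miss; fever miss
(D) chronic mirocytosis — blurred vision match; night sweats match; slowed heart rate miss; hyperreflexia match; fever match
Only (A) is consistent with every observation.

A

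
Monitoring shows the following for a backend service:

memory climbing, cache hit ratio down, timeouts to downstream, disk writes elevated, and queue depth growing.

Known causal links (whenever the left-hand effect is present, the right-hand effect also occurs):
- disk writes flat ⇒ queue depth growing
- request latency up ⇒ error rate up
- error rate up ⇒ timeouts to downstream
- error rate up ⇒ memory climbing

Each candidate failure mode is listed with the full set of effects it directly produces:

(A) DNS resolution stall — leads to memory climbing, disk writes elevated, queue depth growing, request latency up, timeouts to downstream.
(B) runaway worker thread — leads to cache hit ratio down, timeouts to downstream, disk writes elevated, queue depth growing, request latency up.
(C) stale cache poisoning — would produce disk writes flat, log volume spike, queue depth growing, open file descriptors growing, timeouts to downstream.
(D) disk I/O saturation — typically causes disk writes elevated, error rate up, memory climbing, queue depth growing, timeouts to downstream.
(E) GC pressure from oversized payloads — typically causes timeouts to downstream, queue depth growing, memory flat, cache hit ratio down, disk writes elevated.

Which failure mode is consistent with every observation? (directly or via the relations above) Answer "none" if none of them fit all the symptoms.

Testing each hypothesis:
(A) DNS resolution stall — does not account for cache hit ratio down
(B) runaway worker thread — memory climbing ✓ (through request latency up → error rate up → memory climbing); cache hit ratio down ✓; timeouts to downstream ✓; disk writes elevated ✓; queue depth growing ✓
(C) stale cache poisoning — fails on memory climbing, cache hit ratio down, disk writes elevated (predicts disk writes flat, not disk writes elevated)
(D) disk I/O saturation — memory climbing ✓; cache hit ratio down ✗; timeouts to downstream ✓; disk writes elevated ✓; queue depth growing ✓
(E) GC pressure from oversized payloads — fails on memory climbing (predicts memory flat, not memory climbing)
Only (B) is consistent with every observation.

B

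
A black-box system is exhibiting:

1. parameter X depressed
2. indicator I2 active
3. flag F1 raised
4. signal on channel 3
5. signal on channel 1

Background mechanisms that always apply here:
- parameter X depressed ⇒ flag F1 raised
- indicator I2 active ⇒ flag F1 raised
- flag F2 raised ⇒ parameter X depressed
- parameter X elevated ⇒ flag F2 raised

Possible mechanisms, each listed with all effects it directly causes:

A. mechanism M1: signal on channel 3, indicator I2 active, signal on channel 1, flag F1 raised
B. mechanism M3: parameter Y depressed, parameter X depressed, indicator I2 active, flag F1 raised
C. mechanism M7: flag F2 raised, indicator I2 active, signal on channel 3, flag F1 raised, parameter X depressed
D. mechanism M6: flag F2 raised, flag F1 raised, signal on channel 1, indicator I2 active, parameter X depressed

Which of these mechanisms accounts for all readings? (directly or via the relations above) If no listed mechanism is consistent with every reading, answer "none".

none

Checking each candidate against the observations:
(A) mechanism M1 — parameter X depressed -; indicator I2 active +; flag F1 raised +; signal on channel 3 +; signal on channel 1 +
(B) mechanism M3 — does not account for signal on channel 3, signal on channel 1
(C) mechanism M7 — parameter X depressed +; indicator I2 active +; flag F1 raised +; signal on channel 3 +; signal on channel 1 -
(D) mechanism M6 — does not account for signal on channel 3
None of the listed candidates fits everything.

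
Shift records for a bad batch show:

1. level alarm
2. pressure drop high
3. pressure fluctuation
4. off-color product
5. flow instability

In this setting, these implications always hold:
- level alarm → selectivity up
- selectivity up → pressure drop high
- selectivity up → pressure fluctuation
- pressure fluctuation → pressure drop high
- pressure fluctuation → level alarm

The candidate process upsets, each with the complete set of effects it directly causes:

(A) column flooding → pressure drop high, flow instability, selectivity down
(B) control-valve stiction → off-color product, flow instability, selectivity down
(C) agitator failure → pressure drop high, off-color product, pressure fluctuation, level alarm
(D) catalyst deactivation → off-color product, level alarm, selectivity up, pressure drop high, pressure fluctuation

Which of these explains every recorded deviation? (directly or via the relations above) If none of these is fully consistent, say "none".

For each candidate, compare predicted effects to what was observed:
(A) column flooding — level alarm ✗; pressure drop high ✓; pressure fluctuation ✗; off-color product ✗; flow instability ✓
(B) control-valve stiction — level alarm ✗; pressure drop high ✗; pressure fluctuation ✗; off-color product ✓; flow instability ✓
(C) agitator failure — does not account for flow instability
(D) catalyst deactivation — does not account for flow instability
No candidate is consistent with all observations.

none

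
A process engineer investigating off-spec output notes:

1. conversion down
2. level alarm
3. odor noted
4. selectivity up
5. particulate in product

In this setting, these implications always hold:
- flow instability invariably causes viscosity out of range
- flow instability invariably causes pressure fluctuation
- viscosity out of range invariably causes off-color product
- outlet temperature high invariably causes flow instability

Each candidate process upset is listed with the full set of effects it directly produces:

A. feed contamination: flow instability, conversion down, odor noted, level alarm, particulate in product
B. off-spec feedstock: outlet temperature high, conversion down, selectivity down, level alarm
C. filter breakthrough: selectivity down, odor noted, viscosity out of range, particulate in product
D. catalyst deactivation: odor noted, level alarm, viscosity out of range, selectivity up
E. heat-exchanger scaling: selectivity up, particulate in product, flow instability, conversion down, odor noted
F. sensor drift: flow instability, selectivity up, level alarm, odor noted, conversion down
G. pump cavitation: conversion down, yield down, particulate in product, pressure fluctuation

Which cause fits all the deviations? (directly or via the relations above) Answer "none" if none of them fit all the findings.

For each candidate, compare predicted effects to what was observed:
(A) feed contamination — conversion down yes; level alarm yes; odor noted yes; selectivity up NO; particulate in product yes
(B) off-spec feedstock — conversion down yes; level alarm yes; odor noted NO; selectivity up NO; particulate in product NO
(C) filter breakthrough — fails on conversion down, level alarm, selectivity up (predicts selectivity down, not selectivity up)
(D) catalyst deactivation — does not account for conversion down, particulate in product
(E) heat-exchanger scaling — does not account for level alarm
(F) sensor drift — conversion down yes; level alarm yes; odor noted yes; selectivity up yes; particulate in product NO
(G) pump cavitation — conversion down yes; level alarm NO; odor noted NO; selectivity up NO; particulate in product yes
None of the listed candidates fits everything.

none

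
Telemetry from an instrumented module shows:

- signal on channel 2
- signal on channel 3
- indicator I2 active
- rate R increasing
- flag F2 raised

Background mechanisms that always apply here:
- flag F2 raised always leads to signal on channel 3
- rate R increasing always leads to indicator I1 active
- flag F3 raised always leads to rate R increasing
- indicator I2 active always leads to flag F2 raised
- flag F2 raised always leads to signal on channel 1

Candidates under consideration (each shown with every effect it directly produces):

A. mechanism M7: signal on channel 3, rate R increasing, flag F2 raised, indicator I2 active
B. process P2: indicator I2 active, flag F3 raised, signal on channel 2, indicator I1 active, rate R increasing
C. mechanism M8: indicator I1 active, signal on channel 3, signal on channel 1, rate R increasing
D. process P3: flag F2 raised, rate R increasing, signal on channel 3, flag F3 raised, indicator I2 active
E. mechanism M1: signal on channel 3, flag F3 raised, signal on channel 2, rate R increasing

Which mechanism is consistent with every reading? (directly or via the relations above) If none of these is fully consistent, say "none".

B

Checking each candidate against the observations:
(A) mechanism M7 — signal on channel 2 NO; signal on channel 3 yes; indicator I2 active yes; rate R increasing yes; flag F2 raised yes
(B) process P2 — accounts for every observation (signal on channel 3 by indicator I2 active → flag F2 raised → signal on channel 3)
(C) mechanism M8 — does not account for signal on channel 2, indicator I2 active, flag F2 raised
(D) process P3 — does not account for signal on channel 2
(E) mechanism M1 — signal on channel 2 yes; signal on channel 3 yes; indicator I2 active NO; rate R increasing yes; flag F2 raised NO
(B) is the only candidate with no mismatches.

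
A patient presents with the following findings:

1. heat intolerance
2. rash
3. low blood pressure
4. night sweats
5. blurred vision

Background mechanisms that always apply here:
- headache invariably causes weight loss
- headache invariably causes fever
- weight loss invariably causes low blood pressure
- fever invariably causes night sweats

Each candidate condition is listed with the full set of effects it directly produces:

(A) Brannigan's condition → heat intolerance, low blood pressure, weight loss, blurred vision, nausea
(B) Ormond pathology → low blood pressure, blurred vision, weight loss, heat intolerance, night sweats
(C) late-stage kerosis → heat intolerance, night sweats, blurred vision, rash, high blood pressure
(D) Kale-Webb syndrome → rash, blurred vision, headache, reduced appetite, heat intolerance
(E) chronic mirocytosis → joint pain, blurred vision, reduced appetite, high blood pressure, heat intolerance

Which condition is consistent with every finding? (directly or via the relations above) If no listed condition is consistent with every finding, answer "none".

For each candidate, compare predicted effects to what was observed:
(A) Brannigan's condition — heat intolerance ✓; rash ✗; low blood pressure ✓; night sweats ✗; blurred vision ✓
(B) Ormond pathology — heat intolerance ✓; rash ✗; low blood pressure ✓; night sweats ✓; blurred vision ✓
(C) late-stage kerosis — heat intolerance ✓; rash ✓; low blood pressure ✗; night sweats ✓; blurred vision ✓
(D) Kale-Webb syndrome — accounts for every observation (low blood pressure via headache → weight loss → low blood pressure)
(E) chronic mirocytosis — fails on rash, low blood pressure, night sweats (predicts high blood pressure, not low blood pressure)
Only (D) is consistent with every observation.

D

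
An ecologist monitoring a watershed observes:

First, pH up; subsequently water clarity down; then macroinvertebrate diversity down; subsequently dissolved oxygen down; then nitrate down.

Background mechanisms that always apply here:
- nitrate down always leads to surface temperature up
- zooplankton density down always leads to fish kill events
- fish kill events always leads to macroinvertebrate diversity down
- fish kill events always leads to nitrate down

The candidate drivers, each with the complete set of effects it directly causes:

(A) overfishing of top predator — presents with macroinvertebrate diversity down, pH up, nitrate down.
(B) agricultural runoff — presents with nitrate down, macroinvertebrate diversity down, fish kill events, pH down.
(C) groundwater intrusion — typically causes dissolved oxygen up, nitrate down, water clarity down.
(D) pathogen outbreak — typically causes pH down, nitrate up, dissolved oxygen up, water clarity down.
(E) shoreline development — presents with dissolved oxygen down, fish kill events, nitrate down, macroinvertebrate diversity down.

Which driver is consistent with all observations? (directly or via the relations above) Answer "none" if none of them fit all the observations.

Per-candidate check:
(A) overfishing of top predator — does not account for water clarity down, dissolved oxygen down
(B) agricultural runoff — fails on pH up, water clarity down, dissolved oxygen down (predicts pH down, not pH up)
(C) groundwater intrusion — pH up ✗; water clarity down ✓; macroinvertebrate diversity down ✗; dissolved oxygen down ✗; nitrate down ✓
(D) pathogen outbreak — fails on pH up, macroinvertebrate diversity down, dissolved oxygen down, nitrate down (predicts pH down, not pH up; predicts dissolved oxygen up, not dissolved oxygen down; predicts nitrate up, not nitrate down)
(E) shoreline development — pH up ✗; water clarity down ✗; macroinvertebrate diversity down ✓; dissolved oxygen down ✓; nitrate down ✓
No candidate is consistent with all observations.

none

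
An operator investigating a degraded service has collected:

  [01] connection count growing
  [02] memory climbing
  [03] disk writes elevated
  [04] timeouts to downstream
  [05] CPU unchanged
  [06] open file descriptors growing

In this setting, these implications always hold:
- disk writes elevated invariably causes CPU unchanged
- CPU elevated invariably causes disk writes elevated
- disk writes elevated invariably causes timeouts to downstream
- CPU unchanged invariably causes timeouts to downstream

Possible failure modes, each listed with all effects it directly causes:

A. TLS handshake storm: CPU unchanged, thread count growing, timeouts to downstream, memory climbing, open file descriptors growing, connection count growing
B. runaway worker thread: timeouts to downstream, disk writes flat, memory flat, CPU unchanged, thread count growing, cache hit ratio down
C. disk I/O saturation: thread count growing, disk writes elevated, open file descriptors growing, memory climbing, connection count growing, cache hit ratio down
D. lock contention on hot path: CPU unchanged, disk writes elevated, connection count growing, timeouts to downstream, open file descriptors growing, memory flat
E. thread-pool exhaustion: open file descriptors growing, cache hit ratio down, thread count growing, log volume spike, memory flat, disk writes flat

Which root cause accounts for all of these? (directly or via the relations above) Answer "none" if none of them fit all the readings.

Checking each candidate against the observations:
(A) TLS handshake storm — does not account for disk writes elevated
(B) runaway worker thread — connection count growing ✗; memory climbing ✗; disk writes elevated ✗; timeouts to downstream ✓; CPU unchanged ✓; open file descriptors growing ✗
(C) disk I/O saturation — connection count growing ✓; memory climbing ✓; disk writes elevated ✓; timeouts to downstream ✓ (via disk writes elevated → timeouts to downstream); CPU unchanged ✓ (via disk writes elevated → CPU unchanged); open file descriptors growing ✓
(D) lock contention on hot path — connection count growing ✓; memory climbing ✗; disk writes elevated ✓; timeouts to downstream ✓; CPU unchanged ✓; open file descriptors growing ✓
(E) thread-pool exhaustion — fails on connection count growing, memory climbing, disk writes elevated, timeouts to downstream, CPU unchanged (predicts memory flat, not memory climbing; predicts disk writes flat, not disk writes elevated)
(C) is the only candidate with no mismatches.

C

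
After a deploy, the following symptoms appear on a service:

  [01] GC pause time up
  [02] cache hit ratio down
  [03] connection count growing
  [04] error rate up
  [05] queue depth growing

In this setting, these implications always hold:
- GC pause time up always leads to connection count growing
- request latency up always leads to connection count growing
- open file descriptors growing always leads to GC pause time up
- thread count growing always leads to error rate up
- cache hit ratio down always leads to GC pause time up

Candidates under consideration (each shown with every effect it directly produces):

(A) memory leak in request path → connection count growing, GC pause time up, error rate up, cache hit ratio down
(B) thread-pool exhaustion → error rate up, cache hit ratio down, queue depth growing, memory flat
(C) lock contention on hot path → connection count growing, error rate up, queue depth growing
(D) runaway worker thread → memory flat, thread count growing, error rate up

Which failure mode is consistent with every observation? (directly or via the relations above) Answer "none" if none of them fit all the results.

B

For each candidate, compare predicted effects to what was observed:
(A) memory leak in request path — does not account for queue depth growing
(B) thread-pool exhaustion — GC pause time up ✓ (via cache hit ratio down → GC pause time up); cache hit ratio down ✓; connection count growing ✓ (via cache hit ratio down → GC pause time up → connection count growing); error rate up ✓; queue depth growing ✓
(C) lock contention on hot path — does not account for GC pause time up, cache hit ratio down
(D) runaway worker thread — GC pause time up ✗; cache hit ratio down ✗; connection count growing ✗; error rate up ✓; queue depth growing ✗
(B) is the only candidate with no mismatches.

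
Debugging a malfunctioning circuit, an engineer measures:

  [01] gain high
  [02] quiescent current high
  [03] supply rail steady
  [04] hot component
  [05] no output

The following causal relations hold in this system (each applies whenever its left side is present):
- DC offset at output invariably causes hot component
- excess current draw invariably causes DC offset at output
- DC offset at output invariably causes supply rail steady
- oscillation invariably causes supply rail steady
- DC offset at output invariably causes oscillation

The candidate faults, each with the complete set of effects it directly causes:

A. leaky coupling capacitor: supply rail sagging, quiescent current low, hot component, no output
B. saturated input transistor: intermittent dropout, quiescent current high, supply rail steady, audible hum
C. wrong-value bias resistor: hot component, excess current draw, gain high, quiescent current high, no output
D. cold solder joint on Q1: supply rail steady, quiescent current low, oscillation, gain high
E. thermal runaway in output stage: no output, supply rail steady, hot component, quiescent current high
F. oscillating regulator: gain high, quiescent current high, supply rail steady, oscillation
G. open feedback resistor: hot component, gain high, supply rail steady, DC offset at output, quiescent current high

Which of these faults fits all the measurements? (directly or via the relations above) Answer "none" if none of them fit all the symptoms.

C

For each candidate, compare predicted effects to what was observed:
(A) leaky coupling capacitor — gain high -; quiescent current high -; supply rail steady -; hot component +; no output +
(B) saturated input transistor — does not account for gain high, hot component, no output
(C) wrong-value bias resistor — accounts for every observation (supply rail steady via excess current draw → DC offset at output → supply rail steady)
(D) cold solder joint on Q1 — fails on quiescent current high, hot component, no output (predicts quiescent current low, not quiescent current high)
(E) thermal runaway in output stage — does not account for gain high
(F) oscillating regulator — gain high +; quiescent current high +; supply rail steady +; hot component -; no output -
(G) open feedback resistor — gain high +; quiescent current high +; supply rail steady +; hot component +; no output -
Only (C) is consistent with every observation.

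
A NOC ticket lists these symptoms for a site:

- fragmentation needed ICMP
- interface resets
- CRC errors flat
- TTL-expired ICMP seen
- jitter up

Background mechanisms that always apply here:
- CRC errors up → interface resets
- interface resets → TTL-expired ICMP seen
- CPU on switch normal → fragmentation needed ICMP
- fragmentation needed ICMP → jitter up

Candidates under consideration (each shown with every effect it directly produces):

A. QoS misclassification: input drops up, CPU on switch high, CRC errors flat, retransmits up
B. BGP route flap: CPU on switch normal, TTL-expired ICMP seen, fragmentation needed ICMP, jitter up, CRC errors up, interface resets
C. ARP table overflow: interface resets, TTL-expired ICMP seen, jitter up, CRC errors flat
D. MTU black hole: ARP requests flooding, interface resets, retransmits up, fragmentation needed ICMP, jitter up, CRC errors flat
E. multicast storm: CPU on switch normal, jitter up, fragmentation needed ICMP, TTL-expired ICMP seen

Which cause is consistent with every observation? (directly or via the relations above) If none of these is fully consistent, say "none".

For each candidate, compare predicted effects to what was observed:
(A) QoS misclassification — does not account for fragmentation needed ICMP, interface resets, TTL-expired ICMP seen, jitter up
(B) BGP route flap — fragmentation needed ICMP +; interface resets +; CRC errors flat -; TTL-expired ICMP seen +; jitter up +
(C) ARP table overflow — fragmentation needed ICMP -; interface resets +; CRC errors flat +; TTL-expired ICMP seen +; jitter up +
(D) MTU black hole — accounts for every observation (TTL-expired ICMP seen through interface resets → TTL-expired ICMP seen)
(E) multicast storm — fragmentation needed ICMP +; interface resets -; CRC errors flat -; TTL-expired ICMP seen +; jitter up +
Only (D) is consistent with every observation.

D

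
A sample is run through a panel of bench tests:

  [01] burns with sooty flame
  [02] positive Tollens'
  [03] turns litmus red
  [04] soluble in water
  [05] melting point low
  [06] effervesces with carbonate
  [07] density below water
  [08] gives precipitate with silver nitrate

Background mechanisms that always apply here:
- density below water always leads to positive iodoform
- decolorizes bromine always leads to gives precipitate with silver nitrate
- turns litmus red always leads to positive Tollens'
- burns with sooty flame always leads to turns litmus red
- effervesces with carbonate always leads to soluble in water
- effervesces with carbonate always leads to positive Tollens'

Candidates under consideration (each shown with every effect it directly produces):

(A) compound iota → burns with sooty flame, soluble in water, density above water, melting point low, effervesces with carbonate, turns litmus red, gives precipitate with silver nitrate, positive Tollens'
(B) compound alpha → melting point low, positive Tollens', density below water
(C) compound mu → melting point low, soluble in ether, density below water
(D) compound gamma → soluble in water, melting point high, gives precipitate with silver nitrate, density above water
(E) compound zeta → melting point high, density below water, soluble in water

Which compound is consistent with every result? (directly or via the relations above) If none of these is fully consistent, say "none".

Per-candidate check:
(A) compound iota — fails on density below water (predicts density above water, not density below water)
(B) compound alpha — burns with sooty flame NO; positive Tollens' yes; turns litmus red NO; soluble in water NO; melting point low yes; effervesces with carbonate NO; density below water yes; gives precipitate with silver nitrate NO
(C) compound mu — burns with sooty flame NO; positive Tollens' NO; turns litmus red NO; soluble in water NO; melting point low yes; effervesces with carbonate NO; density below water yes; gives precipitate with silver nitrate NO
(D) compound gamma — fails on burns with sooty flame, positive Tollens', turns litmus red, melting point low, effervesces with carbonate, density below water (predicts melting point high, not melting point low; predicts density above water, not density below water)
(E) compound zeta — burns with sooty flame NO; positive Tollens' NO; turns litmus red NO; soluble in water yes; melting point low NO; effervesces with carbonate NO; density below water yes; gives precipitate with silver nitrate NO
None of the listed candidates fits everything.

none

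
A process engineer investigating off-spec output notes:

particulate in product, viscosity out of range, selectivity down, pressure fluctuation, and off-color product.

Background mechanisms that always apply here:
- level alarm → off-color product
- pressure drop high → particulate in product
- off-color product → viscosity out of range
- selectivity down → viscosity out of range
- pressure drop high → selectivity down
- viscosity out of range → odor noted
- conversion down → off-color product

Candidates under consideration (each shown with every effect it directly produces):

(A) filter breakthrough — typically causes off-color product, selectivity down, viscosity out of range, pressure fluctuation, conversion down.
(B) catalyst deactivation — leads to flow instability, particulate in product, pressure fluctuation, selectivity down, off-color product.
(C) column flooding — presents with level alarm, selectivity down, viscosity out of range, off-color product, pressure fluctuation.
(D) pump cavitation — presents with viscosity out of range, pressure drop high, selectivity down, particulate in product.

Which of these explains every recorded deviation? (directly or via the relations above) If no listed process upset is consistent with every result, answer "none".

For each candidate, compare predicted effects to what was observed:
(A) filter breakthrough — does not account for particulate in product
(B) catalyst deactivation — accounts for every observation (viscosity out of range by off-color product → viscosity out of range)
(C) column flooding — particulate in product NO; viscosity out of range yes; selectivity down yes; pressure fluctuation yes; off-color product yes
(D) pump cavitation — particulate in product yes; viscosity out of range yes; selectivity down yes; pressure fluctuation NO; off-color product NO
(B) is the only candidate with no mismatches.

B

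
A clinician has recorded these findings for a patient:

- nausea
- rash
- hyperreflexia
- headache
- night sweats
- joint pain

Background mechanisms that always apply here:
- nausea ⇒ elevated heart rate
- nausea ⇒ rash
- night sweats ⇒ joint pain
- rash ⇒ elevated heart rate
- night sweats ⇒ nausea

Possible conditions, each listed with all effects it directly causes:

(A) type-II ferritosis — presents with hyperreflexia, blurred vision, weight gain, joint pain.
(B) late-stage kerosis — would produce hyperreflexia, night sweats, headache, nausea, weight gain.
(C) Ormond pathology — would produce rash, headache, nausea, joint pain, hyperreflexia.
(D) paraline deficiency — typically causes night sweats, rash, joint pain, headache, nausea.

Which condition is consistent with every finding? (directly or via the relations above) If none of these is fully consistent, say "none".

Checking each candidate against the observations:
(A) type-II ferritosis — does not account for nausea, rash, headache, night sweats
(B) late-stage kerosis — accounts for every observation (rash via nausea → rash)
(C) Ormond pathology — does not account for night sweats
(D) paraline deficiency — nausea match; rash match; hyperreflexia miss; headache match; night sweats match; joint pain match
(B) is the only candidate with no mismatches.

B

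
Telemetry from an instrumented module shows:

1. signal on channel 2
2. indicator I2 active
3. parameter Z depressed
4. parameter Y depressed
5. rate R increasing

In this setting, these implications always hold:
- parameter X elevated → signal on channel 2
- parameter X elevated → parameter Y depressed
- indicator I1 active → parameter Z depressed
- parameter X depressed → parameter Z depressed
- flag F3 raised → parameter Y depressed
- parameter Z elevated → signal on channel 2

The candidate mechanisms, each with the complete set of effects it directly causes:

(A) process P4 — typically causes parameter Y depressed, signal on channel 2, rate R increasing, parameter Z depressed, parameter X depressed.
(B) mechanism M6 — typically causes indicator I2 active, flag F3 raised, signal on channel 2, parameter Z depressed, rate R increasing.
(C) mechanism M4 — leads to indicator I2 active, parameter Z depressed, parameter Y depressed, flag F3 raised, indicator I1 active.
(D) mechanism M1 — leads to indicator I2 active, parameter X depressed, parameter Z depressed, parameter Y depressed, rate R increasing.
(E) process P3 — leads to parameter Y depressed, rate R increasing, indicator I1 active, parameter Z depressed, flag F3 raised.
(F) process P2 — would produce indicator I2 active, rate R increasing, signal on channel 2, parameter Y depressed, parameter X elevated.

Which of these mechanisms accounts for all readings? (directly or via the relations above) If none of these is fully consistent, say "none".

Checking each candidate against the observations:
(A) process P4 — does not account for indicator I2 active
(B) mechanism M6 — signal on channel 2 match; indicator I2 active match; parameter Z depressed match; parameter Y depressed match (by flag F3 raised → parameter Y depressed); rate R increasing match
(C) mechanism M4 — does not account for signal on channel 2, rate R increasing
(D) mechanism M1 — does not account for signal on channel 2
(E) process P3 — does not account for signal on channel 2, indicator I2 active
(F) process P2 — does not account for parameter Z depressed
(B) alone accounts for all the evidence.

B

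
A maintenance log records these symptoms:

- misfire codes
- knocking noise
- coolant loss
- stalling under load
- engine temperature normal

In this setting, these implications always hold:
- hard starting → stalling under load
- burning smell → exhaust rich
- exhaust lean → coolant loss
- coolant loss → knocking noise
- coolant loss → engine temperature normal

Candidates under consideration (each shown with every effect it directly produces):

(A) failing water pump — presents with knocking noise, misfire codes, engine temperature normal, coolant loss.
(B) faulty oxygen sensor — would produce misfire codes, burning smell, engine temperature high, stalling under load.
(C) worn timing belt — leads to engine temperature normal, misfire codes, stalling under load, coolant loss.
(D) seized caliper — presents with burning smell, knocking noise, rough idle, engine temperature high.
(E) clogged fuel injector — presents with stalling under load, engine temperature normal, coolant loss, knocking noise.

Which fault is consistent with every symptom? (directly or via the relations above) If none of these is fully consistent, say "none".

For each candidate, compare predicted effects to what was observed:
(A) failing water pump — does not account for stalling under load
(B) faulty oxygen sensor — fails on knocking noise, coolant loss, engine temperature normal (predicts engine temperature high, not engine temperature normal)
(C) worn timing belt — misfire codes match; knocking noise match (through coolant loss → knocking noise); coolant loss match; stalling under load match; engine temperature normal match
(D) seized caliper — misfire codes miss; knocking noise match; coolant loss miss; stalling under load miss; engine temperature normal miss
(E) clogged fuel injector — misfire codes miss; knocking noise match; coolant loss match; stalling under load match; engine temperature normal match
(C) alone accounts for all the evidence.

C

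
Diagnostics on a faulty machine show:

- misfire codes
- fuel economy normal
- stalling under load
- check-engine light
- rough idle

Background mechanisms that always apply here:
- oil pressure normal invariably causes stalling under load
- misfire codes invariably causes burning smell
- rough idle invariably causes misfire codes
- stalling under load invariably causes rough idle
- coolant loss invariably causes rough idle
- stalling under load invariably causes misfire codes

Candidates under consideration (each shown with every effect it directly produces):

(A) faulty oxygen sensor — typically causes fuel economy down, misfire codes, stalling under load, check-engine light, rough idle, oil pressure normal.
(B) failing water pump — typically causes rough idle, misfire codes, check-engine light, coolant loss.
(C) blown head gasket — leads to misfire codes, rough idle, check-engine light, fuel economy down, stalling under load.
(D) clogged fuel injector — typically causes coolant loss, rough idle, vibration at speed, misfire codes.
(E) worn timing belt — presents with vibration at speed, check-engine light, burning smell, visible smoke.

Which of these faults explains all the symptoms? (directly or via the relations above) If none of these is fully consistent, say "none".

none

For each candidate, compare predicted effects to what was observed:
(A) faulty oxygen sensor — fails on fuel economy normal (predicts fuel economy down, not fuel economy normal)
(B) failing water pump — does not account for fuel economy normal, stalling under load
(C) blown head gasket — fails on fuel economy normal (predicts fuel economy down, not fuel economy normal)
(D) clogged fuel injector — does not account for fuel economy normal, stalling under load, check-engine light
(E) worn timing belt — does not account for misfire codes, fuel economy normal, stalling under load, rough idle
No candidate is consistent with all observations.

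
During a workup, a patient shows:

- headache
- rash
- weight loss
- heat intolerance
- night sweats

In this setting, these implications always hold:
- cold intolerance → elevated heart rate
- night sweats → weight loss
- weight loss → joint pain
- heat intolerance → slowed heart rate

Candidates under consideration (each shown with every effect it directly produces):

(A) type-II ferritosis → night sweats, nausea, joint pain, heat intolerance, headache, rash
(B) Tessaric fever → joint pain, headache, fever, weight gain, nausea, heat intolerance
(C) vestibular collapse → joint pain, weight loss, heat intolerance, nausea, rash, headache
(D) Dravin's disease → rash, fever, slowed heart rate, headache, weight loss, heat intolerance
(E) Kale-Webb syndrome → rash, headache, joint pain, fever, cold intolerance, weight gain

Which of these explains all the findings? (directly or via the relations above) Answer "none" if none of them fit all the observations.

A

Testing each hypothesis:
(A) type-II ferritosis — accounts for every observation (weight loss through night sweats → weight loss)
(B) Tessaric fever — headache match; rash miss; weight loss miss; heat intolerance match; night sweats miss
(C) vestibular collapse — does not account for night sweats
(D) Dravin's disease — headache match; rash match; weight loss match; heat intolerance match; night sweats miss
(E) Kale-Webb syndrome — fails on weight loss, heat intolerance, night sweats (predicts weight gain, not weight loss; predicts cold intolerance, not heat intolerance)
Only (A) is consistent with every observation.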